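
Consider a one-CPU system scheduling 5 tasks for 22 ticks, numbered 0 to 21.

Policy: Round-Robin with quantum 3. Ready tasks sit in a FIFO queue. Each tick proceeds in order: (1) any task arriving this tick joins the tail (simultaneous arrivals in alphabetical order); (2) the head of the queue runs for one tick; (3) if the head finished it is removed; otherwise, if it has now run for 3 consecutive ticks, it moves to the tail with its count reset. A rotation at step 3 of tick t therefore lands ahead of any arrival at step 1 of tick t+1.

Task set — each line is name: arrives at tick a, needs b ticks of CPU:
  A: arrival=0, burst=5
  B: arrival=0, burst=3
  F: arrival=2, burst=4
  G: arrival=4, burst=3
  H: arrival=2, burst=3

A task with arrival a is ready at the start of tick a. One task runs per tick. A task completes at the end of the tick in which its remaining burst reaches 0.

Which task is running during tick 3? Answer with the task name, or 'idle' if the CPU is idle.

running at tick 3 = B

t=0: queue=[A,B] q_used=0 → run A
t=1: queue=[A,B] q_used=1 → run A
t=2: queue=[A,B,F,H] q_used=2 → run A
t=3: queue=[B,F,H,A] q_used=0 → run B
t=4: queue=[B,F,H,A,G] q_used=1 → run B
t=5: queue=[B,F,H,A,G] q_used=2 → run B
t=6: queue=[F,H,A,G] q_used=0 → run F
t=7: queue=[F,H,A,G] q_used=1 → run F
t=8: queue=[F,H,A,G] q_used=2 → run F
t=9: queue=[H,A,G,F] q_used=0 → run H
t=10: queue=[H,A,G,F] q_used=1 → run H
t=11: queue=[H,A,G,F] q_used=2 → run H
t=12: queue=[A,G,F] q_used=0 → run A
t=13: queue=[A,G,F] q_used=1 → run A
t=14: queue=[G,F] q_used=0 → run G
t=15: queue=[G,F] q_used=1 → run G
t=16: queue=[G,F] q_used=2 → run G
t=17: queue=[F] q_used=0 → run F
t=18: (idle)
t=19: (idle)
t=20: (idle)
t=21: (idle)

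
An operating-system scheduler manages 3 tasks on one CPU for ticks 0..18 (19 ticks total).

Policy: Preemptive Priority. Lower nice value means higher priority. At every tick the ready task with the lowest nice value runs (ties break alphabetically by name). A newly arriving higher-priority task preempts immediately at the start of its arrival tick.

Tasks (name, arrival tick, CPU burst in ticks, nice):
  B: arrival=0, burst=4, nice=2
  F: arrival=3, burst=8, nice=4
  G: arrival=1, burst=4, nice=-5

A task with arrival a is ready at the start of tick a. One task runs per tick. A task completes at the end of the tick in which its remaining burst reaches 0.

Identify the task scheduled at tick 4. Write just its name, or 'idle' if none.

t=0: ready={B} → run B
t=1: ready={B,G} → run G
t=2: ready={B,G} → run G
t=3: ready={B,F,G} → run G
t=4: ready={B,F,G} → run G
t=5: ready={B,F} → run B
t=6: ready={B,F} → run B
t=7: ready={B,F} → run B
t=8: ready={F} → run F
t=9: ready={F} → run F
t=10: ready={F} → run F
t=11: ready={F} → run F
t=12: ready={F} → run F
t=13: ready={F} → run F
t=14: ready={F} → run F
t=15: ready={F} → run F
t=16: (idle)
t=17: (idle)
t=18: (idle)

running at tick 4 = G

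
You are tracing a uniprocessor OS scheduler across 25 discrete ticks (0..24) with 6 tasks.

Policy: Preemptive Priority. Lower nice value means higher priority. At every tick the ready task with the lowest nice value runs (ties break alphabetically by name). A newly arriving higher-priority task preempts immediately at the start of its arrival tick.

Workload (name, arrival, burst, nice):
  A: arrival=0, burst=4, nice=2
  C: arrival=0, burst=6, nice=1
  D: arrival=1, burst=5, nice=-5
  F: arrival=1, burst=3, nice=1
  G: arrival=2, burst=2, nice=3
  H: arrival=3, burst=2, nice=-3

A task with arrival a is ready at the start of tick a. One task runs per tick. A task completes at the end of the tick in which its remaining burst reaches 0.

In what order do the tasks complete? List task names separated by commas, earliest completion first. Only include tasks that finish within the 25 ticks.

t=0: ready={A,C} → run C
t=1: ready={A,C,D,F} → run D
t=2: ready={A,C,D,F,G} → run D
t=3: ready={A,C,D,F,G,H} → run D
t=4: ready={A,C,D,F,G,H} → run D
t=5: ready={A,C,D,F,G,H} → run D
t=6: ready={A,C,F,G,H} → run H
t=7: ready={A,C,F,G,H} → run H
t=8: ready={A,C,F,G} → run C
t=9: ready={A,C,F,G} → run C
t=10: ready={A,C,F,G} → run C
t=11: ready={A,C,F,G} → run C
t=12: ready={A,C,F,G} → run C
t=13: ready={A,F,G} → run F
t=14: ready={A,F,G} → run F
t=15: ready={A,F,G} → run F
t=16: ready={A,G} → run A
t=17: ready={A,G} → run A
t=18: ready={A,G} → run A
t=19: ready={A,G} → run A
t=20: ready={G} → run G
t=21: ready={G} → run G
t=22: (idle)
t=23: (idle)
t=24: (idle)

completion order = D, H, C, F, A, G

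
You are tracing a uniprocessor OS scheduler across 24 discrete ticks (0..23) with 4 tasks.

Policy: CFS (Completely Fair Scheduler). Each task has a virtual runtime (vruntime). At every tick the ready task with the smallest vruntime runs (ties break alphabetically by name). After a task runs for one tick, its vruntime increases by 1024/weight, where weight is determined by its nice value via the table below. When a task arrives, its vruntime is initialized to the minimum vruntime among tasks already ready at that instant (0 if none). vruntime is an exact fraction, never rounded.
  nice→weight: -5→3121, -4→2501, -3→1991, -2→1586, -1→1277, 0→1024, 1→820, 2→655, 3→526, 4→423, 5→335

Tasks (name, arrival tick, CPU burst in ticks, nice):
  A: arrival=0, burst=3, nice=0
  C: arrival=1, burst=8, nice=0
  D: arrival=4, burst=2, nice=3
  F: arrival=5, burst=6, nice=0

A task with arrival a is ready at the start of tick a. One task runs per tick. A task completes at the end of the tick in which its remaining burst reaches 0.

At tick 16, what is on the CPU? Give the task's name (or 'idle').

t=0: vr[A=0] → run A
t=1: vr[A=1 C=1] → run A
t=2: vr[A=2 C=1] → run C
t=3: vr[A=2 C=2] → run A
t=4: vr[C=2 D=2] → run C
t=5: vr[C=3 D=2 F=2] → run D
t=6: vr[C=3 D=1038/263 F=2] → run F
t=7: vr[C=3 D=1038/263 F=3] → run C
t=8: vr[C=4 D=1038/263 F=3] → run F
t=9: vr[C=4 D=1038/263 F=4] → run D
t=10: vr[C=4 F=4] → run C
t=11: vr[C=5 F=4] → run F
t=12: vr[C=5 F=5] → run C
t=13: vr[C=6 F=5] → run F
t=14: vr[C=6 F=6] → run C
t=15: vr[C=7 F=6] → run F
t=16: vr[C=7 F=7] → run C
t=17: vr[C=8 F=7] → run F
t=18: vr[C=8] → run C
t=19: (idle)
t=20: (idle)
t=21: (idle)
t=22: (idle)
t=23: (idle)

running at tick 16 = C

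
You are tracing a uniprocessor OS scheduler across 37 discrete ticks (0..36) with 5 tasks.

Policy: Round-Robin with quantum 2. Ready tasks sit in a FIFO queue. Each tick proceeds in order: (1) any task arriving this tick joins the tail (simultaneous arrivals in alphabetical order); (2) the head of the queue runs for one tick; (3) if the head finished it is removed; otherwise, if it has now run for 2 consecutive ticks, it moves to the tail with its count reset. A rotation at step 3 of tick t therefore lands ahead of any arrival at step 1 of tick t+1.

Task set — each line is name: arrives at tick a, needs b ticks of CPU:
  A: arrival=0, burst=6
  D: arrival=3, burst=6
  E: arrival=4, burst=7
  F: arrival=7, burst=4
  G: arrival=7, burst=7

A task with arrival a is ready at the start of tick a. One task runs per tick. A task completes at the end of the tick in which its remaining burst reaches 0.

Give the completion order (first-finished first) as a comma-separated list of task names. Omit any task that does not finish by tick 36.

completion order = A, D, F, E, G

t=0: queue=[A] q_used=0 → run A
t=1: queue=[A] q_used=1 → run A
t=2: queue=[A] q_used=0 → run A
t=3: queue=[A,D] q_used=1 → run A
t=4: queue=[D,A,E] q_used=0 → run D
t=5: queue=[D,A,E] q_used=1 → run D
t=6: queue=[A,E,D] q_used=0 → run A
t=7: queue=[A,E,D,F,G] q_used=1 → run A
t=8: queue=[E,D,F,G] q_used=0 → run E
t=9: queue=[E,D,F,G] q_used=1 → run E
t=10: queue=[D,F,G,E] q_used=0 → run D
t=11: queue=[D,F,G,E] q_used=1 → run D
t=12: queue=[F,G,E,D] q_used=0 → run F
t=13: queue=[F,G,E,D] q_used=1 → run F
t=14: queue=[G,E,D,F] q_used=0 → run G
t=15: queue=[G,E,D,F] q_used=1 → run G
t=16: queue=[E,D,F,G] q_used=0 → run E
t=17: queue=[E,D,F,G] q_used=1 → run E
t=18: queue=[D,F,G,E] q_used=0 → run D
t=19: queue=[D,F,G,E] q_used=1 → run D
t=20: queue=[F,G,E] q_used=0 → run F
t=21: queue=[F,G,E] q_used=1 → run F
t=22: queue=[G,E] q_used=0 → run G
t=23: queue=[G,E] q_used=1 → run G
t=24: queue=[E,G] q_used=0 → run E
t=25: queue=[E,G] q_used=1 → run E
t=26: queue=[G,E] q_used=0 → run G
t=27: queue=[G,E] q_used=1 → run G
t=28: queue=[E,G] q_used=0 → run E
t=29: queue=[G] q_used=0 → run G
t=30: (idle)
t=31: (idle)
t=32: (idle)
t=33: (idle)
t=34: (idle)
t=35: (idle)
t=36: (idle)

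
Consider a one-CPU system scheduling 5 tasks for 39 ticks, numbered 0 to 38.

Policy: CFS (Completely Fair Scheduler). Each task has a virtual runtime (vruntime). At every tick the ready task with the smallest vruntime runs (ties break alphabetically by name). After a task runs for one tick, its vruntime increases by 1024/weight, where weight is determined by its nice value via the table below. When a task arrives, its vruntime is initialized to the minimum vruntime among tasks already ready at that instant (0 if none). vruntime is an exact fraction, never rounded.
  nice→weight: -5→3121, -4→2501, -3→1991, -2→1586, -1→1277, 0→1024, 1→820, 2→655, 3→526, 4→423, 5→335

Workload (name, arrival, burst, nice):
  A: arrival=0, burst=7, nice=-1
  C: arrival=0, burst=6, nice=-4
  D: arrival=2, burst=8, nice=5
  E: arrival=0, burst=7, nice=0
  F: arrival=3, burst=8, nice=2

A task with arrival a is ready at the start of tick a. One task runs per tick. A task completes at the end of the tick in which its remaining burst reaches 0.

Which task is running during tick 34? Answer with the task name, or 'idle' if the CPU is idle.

running at tick 34 = D

t=0: vr[A=0 C=0 E=0] → run A
t=1: vr[A=1024/1277 C=0 E=0] → run C
t=2: vr[A=1024/1277 C=1024/2501 D=0 E=0] → run D
t=3: vr[A=1024/1277 C=1024/2501 D=1024/335 E=0 F=0] → run E
t=4: vr[A=1024/1277 C=1024/2501 D=1024/335 E=1 F=0] → run F
t=5: vr[A=1024/1277 C=1024/2501 D=1024/335 E=1 F=1024/655] → run C
t=6: vr[A=1024/1277 C=2048/2501 D=1024/335 E=1 F=1024/655] → run A
t=7: vr[A=2048/1277 C=2048/2501 D=1024/335 E=1 F=1024/655] → run C
t=8: vr[A=2048/1277 C=3072/2501 D=1024/335 E=1 F=1024/655] → run E
t=9: vr[A=2048/1277 C=3072/2501 D=1024/335 E=2 F=1024/655] → run C
t=10: vr[A=2048/1277 C=4096/2501 D=1024/335 E=2 F=1024/655] → run F
t=11: vr[A=2048/1277 C=4096/2501 D=1024/335 E=2 F=2048/655] → run A
t=12: vr[A=3072/1277 C=4096/2501 D=1024/335 E=2 F=2048/655] → run C
t=13: vr[A=3072/1277 C=5120/2501 D=1024/335 E=2 F=2048/655] → run E
t=14: vr[A=3072/1277 C=5120/2501 D=1024/335 E=3 F=2048/655] → run C
t=15: vr[A=3072/1277 D=1024/335 E=3 F=2048/655] → run A
t=16: vr[A=4096/1277 D=1024/335 E=3 F=2048/655] → run E
t=17: vr[A=4096/1277 D=1024/335 E=4 F=2048/655] → run D
t=18: vr[A=4096/1277 D=2048/335 E=4 F=2048/655] → run F
t=19: vr[A=4096/1277 D=2048/335 E=4 F=3072/655] → run A
t=20: vr[A=5120/1277 D=2048/335 E=4 F=3072/655] → run E
t=21: vr[A=5120/1277 D=2048/335 E=5 F=3072/655] → run A
t=22: vr[A=6144/1277 D=2048/335 E=5 F=3072/655] → run F
t=23: vr[A=6144/1277 D=2048/335 E=5 F=4096/655] → run A
t=24: vr[D=2048/335 E=5 F=4096/655] → run E
t=25: vr[D=2048/335 E=6 F=4096/655] → run E
t=26: vr[D=2048/335 F=4096/655] → run D
t=27: vr[D=3072/335 F=4096/655] → run F
t=28: vr[D=3072/335 F=1024/131] → run F
t=29: vr[D=3072/335 F=6144/655] → run D
t=30: vr[D=4096/335 F=6144/655] → run F
t=31: vr[D=4096/335 F=7168/655] → run F
t=32: vr[D=4096/335] → run D
t=33: vr[D=1024/67] → run D
t=34: vr[D=6144/335] → run D
t=35: vr[D=7168/335] → run D
t=36: (idle)
t=37: (idle)
t=38: (idle)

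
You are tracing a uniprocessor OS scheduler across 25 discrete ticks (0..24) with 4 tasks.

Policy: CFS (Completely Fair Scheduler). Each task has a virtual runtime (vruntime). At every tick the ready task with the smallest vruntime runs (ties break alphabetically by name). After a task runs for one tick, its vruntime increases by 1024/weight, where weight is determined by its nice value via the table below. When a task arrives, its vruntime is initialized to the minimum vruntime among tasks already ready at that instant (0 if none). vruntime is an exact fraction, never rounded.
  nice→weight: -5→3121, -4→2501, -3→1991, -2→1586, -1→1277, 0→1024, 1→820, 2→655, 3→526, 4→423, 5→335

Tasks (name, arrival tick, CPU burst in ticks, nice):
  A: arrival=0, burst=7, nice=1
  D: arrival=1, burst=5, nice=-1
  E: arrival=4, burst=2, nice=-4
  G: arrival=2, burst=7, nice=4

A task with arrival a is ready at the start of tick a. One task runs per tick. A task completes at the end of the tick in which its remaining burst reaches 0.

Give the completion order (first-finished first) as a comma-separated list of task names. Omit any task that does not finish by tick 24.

completion order = E, D, A, G

t=0: vr[A=0] → run A
t=1: vr[A=256/205 D=256/205] → run A
t=2: vr[A=512/205 D=256/205 G=256/205] → run D
t=3: vr[A=512/205 D=536832/261785 G=256/205] → run G
t=4: vr[A=512/205 D=536832/261785 E=536832/261785 G=318208/86715] → run D
t=5: vr[A=512/205 D=746752/261785 E=536832/261785 G=318208/86715] → run E
t=6: vr[A=512/205 D=746752/261785 E=39284992/15968885 G=318208/86715] → run E
t=7: vr[A=512/205 D=746752/261785 G=318208/86715] → run A
t=8: vr[A=768/205 D=746752/261785 G=318208/86715] → run D
t=9: vr[A=768/205 D=956672/261785 G=318208/86715] → run D
t=10: vr[A=768/205 D=1166592/261785 G=318208/86715] → run G
t=11: vr[A=768/205 D=1166592/261785 G=528128/86715] → run A
t=12: vr[A=1024/205 D=1166592/261785 G=528128/86715] → run D
t=13: vr[A=1024/205 G=528128/86715] → run A
t=14: vr[A=256/41 G=528128/86715] → run G
t=15: vr[A=256/41 G=246016/28905] → run A
t=16: vr[A=1536/205 G=246016/28905] → run A
t=17: vr[G=246016/28905] → run G
t=18: vr[G=947968/86715] → run G
t=19: vr[G=1157888/86715] → run G
t=20: vr[G=455936/28905] → run G
t=21: (idle)
t=22: (idle)
t=23: (idle)
t=24: (idle)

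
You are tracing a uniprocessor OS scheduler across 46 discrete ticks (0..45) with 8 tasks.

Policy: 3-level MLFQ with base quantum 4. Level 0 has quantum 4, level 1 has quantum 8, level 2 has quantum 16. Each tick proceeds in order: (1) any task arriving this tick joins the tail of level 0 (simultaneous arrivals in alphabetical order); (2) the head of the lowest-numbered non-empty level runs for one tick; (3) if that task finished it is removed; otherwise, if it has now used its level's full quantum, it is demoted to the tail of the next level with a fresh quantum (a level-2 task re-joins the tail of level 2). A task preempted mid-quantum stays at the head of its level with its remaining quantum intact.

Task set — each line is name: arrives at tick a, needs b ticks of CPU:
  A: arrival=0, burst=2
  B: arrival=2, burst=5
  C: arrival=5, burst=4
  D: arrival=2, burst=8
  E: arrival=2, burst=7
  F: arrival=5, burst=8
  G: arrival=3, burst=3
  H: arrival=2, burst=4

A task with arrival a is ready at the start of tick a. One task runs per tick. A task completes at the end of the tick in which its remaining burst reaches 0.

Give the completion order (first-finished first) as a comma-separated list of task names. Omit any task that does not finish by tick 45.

completion order = A, H, G, C, B, D, E, F

t=0: L0/L1/L2 = A/-/- → run A
t=1: L0/L1/L2 = A/-/- → run A
t=2: L0/L1/L2 = BDEH/-/- → run B
t=3: L0/L1/L2 = BDEHG/-/- → run B
t=4: L0/L1/L2 = BDEHG/-/- → run B
t=5: L0/L1/L2 = BDEHGCF/-/- → run B
t=6: L0/L1/L2 = DEHGCF/B/- → run D
t=7: L0/L1/L2 = DEHGCF/B/- → run D
t=8: L0/L1/L2 = DEHGCF/B/- → run D
t=9: L0/L1/L2 = DEHGCF/B/- → run D
t=10: L0/L1/L2 = EHGCF/BD/- → run E
t=11: L0/L1/L2 = EHGCF/BD/- → run E
t=12: L0/L1/L2 = EHGCF/BD/- → run E
t=13: L0/L1/L2 = EHGCF/BD/- → run E
t=14: L0/L1/L2 = HGCF/BDE/- → run H
t=15: L0/L1/L2 = HGCF/BDE/- → run H
t=16: L0/L1/L2 = HGCF/BDE/- → run H
t=17: L0/L1/L2 = HGCF/BDE/- → run H
t=18: L0/L1/L2 = GCF/BDE/- → run G
t=19: L0/L1/L2 = GCF/BDE/- → run G
t=20: L0/L1/L2 = GCF/BDE/- → run G
t=21: L0/L1/L2 = CF/BDE/- → run C
t=22: L0/L1/L2 = CF/BDE/- → run C
t=23: L0/L1/L2 = CF/BDE/- → run C
t=24: L0/L1/L2 = CF/BDE/- → run C
t=25: L0/L1/L2 = F/BDE/- → run F
t=26: L0/L1/L2 = F/BDE/- → run F
t=27: L0/L1/L2 = F/BDE/- → run F
t=28: L0/L1/L2 = F/BDE/- → run F
t=29: L0/L1/L2 = -/BDEF/- → run B
t=30: L0/L1/L2 = -/DEF/- → run D
t=31: L0/L1/L2 = -/DEF/- → run D
t=32: L0/L1/L2 = -/DEF/- → run D
t=33: L0/L1/L2 = -/DEF/- → run D
t=34: L0/L1/L2 = -/EF/- → run E
t=35: L0/L1/L2 = -/EF/- → run E
t=36: L0/L1/L2 = -/EF/- → run E
t=37: L0/L1/L2 = -/F/- → run F
t=38: L0/L1/L2 = -/F/- → run F
t=39: L0/L1/L2 = -/F/- → run F
t=40: L0/L1/L2 = -/F/- → run F
t=41: (idle)
t=42: (idle)
t=43: (idle)
t=44: (idle)
t=45: (idle)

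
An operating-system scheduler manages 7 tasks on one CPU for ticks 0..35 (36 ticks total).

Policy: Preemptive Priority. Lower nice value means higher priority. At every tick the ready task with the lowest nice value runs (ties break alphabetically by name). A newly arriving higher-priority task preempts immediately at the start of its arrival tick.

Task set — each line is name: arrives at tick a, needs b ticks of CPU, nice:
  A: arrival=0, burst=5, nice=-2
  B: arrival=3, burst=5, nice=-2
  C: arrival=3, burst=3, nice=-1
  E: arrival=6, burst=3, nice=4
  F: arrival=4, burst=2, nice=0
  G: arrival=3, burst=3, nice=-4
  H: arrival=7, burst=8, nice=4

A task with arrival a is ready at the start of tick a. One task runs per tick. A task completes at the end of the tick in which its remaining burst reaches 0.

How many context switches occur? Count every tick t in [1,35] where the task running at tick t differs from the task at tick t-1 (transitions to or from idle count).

context switches = 8

t=0: ready={A} → run A
t=1: ready={A} → run A
t=2: ready={A} → run A
t=3: ready={A,B,C,G} → run G
t=4: ready={A,B,C,F,G} → run G
t=5: ready={A,B,C,F,G} → run G
t=6: ready={A,B,C,E,F} → run A
t=7: ready={A,B,C,E,F,H} → run A
t=8: ready={B,C,E,F,H} → run B
t=9: ready={B,C,E,F,H} → run B
t=10: ready={B,C,E,F,H} → run B
t=11: ready={B,C,E,F,H} → run B
t=12: ready={B,C,E,F,H} → run B
t=13: ready={C,E,F,H} → run C
t=14: ready={C,E,F,H} → run C
t=15: ready={C,E,F,H} → run C
t=16: ready={E,F,H} → run F
t=17: ready={E,F,H} → run F
t=18: ready={E,H} → run E
t=19: ready={E,H} → run E
t=20: ready={E,H} → run E
t=21: ready={H} → run H
t=22: ready={H} → run H
t=23: ready={H} → run H
t=24: ready={H} → run H
t=25: ready={H} → run H
t=26: ready={H} → run H
t=27: ready={H} → run H
t=28: ready={H} → run H
t=29: (idle)
t=30: (idle)
t=31: (idle)
t=32: (idle)
t=33: (idle)
t=34: (idle)
t=35: (idle)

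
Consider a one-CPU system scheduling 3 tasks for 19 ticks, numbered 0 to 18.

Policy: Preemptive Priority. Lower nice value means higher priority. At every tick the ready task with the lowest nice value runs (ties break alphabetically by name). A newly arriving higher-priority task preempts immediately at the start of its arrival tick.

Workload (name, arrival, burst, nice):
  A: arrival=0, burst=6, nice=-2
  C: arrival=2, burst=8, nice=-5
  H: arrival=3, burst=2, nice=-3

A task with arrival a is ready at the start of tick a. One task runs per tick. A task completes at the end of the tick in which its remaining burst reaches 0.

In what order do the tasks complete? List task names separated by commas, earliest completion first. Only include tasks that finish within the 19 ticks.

t=0: ready={A} → run A
t=1: ready={A} → run A
t=2: ready={A,C} → run C
t=3: ready={A,C,H} → run C
t=4: ready={A,C,H} → run C
t=5: ready={A,C,H} → run C
t=6: ready={A,C,H} → run C
t=7: ready={A,C,H} → run C
t=8: ready={A,C,H} → run C
t=9: ready={A,C,H} → run C
t=10: ready={A,H} → run H
t=11: ready={A,H} → run H
t=12: ready={A} → run A
t=13: ready={A} → run A
t=14: ready={A} → run A
t=15: ready={A} → run A
t=16: (idle)
t=17: (idle)
t=18: (idle)

completion order = C, H, A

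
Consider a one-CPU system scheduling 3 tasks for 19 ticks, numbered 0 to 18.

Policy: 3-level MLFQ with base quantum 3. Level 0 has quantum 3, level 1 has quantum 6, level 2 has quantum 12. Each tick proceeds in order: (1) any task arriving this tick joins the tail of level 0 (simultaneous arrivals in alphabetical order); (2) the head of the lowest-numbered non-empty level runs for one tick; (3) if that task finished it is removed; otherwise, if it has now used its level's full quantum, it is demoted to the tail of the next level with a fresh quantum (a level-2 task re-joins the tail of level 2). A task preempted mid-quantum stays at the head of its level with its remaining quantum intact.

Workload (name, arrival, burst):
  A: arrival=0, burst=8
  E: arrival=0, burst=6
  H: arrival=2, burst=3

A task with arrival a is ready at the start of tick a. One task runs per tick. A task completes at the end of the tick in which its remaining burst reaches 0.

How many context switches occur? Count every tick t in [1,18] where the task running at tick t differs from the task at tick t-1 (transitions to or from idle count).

context switches = 5

t=0: L0/L1/L2 = AE/-/- → run A
t=1: L0/L1/L2 = AE/-/- → run A
t=2: L0/L1/L2 = AEH/-/- → run A
t=3: L0/L1/L2 = EH/A/- → run E
t=4: L0/L1/L2 = EH/A/- → run E
t=5: L0/L1/L2 = EH/A/- → run E
t=6: L0/L1/L2 = H/AE/- → run H
t=7: L0/L1/L2 = H/AE/- → run H
t=8: L0/L1/L2 = H/AE/- → run H
t=9: L0/L1/L2 = -/AE/- → run A
t=10: L0/L1/L2 = -/AE/- → run A
t=11: L0/L1/L2 = -/AE/- → run A
t=12: L0/L1/L2 = -/AE/- → run A
t=13: L0/L1/L2 = -/AE/- → run A
t=14: L0/L1/L2 = -/E/- → run E
t=15: L0/L1/L2 = -/E/- → run E
t=16: L0/L1/L2 = -/E/- → run E
t=17: (idle)
t=18: (idle)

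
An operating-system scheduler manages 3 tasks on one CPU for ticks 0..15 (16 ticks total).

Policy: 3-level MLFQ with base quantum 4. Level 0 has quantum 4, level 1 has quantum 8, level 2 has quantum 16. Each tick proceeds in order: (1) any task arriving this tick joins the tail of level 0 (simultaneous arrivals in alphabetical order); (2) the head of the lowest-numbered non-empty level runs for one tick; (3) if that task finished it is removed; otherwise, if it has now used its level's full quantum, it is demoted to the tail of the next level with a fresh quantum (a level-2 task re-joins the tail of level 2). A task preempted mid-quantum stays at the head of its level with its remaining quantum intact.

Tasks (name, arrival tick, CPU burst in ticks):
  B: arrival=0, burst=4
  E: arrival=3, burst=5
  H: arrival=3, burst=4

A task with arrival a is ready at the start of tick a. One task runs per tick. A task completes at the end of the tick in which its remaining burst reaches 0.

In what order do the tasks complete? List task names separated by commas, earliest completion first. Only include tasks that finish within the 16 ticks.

t=0: L0/L1/L2 = B/-/- → run B
t=1: L0/L1/L2 = B/-/- → run B
t=2: L0/L1/L2 = B/-/- → run B
t=3: L0/L1/L2 = BEH/-/- → run B
t=4: L0/L1/L2 = EH/-/- → run E
t=5: L0/L1/L2 = EH/-/- → run E
t=6: L0/L1/L2 = EH/-/- → run E
t=7: L0/L1/L2 = EH/-/- → run E
t=8: L0/L1/L2 = H/E/- → run H
t=9: L0/L1/L2 = H/E/- → run H
t=10: L0/L1/L2 = H/E/- → run H
t=11: L0/L1/L2 = H/E/- → run H
t=12: L0/L1/L2 = -/E/- → run E
t=13: (idle)
t=14: (idle)
t=15: (idle)

completion order = B, H, E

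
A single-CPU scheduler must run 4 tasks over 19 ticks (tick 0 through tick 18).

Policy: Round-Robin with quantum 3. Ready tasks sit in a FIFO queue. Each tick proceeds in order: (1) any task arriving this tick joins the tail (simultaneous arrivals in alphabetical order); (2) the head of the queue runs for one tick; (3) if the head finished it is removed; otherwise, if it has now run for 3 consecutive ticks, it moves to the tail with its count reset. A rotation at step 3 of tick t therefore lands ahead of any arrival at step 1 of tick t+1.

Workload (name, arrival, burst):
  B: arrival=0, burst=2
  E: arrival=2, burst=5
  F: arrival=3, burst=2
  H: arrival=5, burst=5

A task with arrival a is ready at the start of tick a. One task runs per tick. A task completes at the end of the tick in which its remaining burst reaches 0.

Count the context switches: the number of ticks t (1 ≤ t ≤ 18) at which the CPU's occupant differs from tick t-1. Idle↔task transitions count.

context switches = 5

t=0: queue=[B] q_used=0 → run B
t=1: queue=[B] q_used=1 → run B
t=2: queue=[E] q_used=0 → run E
t=3: queue=[E,F] q_used=1 → run E
t=4: queue=[E,F] q_used=2 → run E
t=5: queue=[F,E,H] q_used=0 → run F
t=6: queue=[F,E,H] q_used=1 → run F
t=7: queue=[E,H] q_used=0 → run E
t=8: queue=[E,H] q_used=1 → run E
t=9: queue=[H] q_used=0 → run H
t=10: queue=[H] q_used=1 → run H
t=11: queue=[H] q_used=2 → run H
t=12: queue=[H] q_used=0 → run H
t=13: queue=[H] q_used=1 → run H
t=14: (idle)
t=15: (idle)
t=16: (idle)
t=17: (idle)
t=18: (idle)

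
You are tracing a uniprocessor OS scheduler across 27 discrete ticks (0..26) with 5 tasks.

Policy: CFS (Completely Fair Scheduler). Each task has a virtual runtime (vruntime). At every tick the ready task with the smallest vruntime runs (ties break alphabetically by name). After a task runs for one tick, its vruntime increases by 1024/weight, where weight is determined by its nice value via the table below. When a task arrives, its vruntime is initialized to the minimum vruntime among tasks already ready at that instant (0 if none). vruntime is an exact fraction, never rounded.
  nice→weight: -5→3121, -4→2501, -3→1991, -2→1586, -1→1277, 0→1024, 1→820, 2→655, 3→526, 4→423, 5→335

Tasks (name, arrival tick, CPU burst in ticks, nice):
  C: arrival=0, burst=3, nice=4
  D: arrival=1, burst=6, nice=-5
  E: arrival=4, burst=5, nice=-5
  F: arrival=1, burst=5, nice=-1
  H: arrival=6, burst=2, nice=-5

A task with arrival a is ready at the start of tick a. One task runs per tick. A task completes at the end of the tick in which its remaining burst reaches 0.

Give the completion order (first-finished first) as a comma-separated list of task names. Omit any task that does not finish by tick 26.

t=0: vr[C=0] → run C
t=1: vr[C=1024/423 D=1024/423 F=1024/423] → run C
t=2: vr[C=2048/423 D=1024/423 F=1024/423] → run D
t=3: vr[C=2048/423 D=3629056/1320183 F=1024/423] → run F
t=4: vr[C=2048/423 D=3629056/1320183 E=3629056/1320183 F=1740800/540171] → run D
t=5: vr[C=2048/423 D=4062208/1320183 E=3629056/1320183 F=1740800/540171] → run E
t=6: vr[C=2048/423 D=4062208/1320183 E=4062208/1320183 F=1740800/540171 H=4062208/1320183] → run D
t=7: vr[C=2048/423 D=4495360/1320183 E=4062208/1320183 F=1740800/540171 H=4062208/1320183] → run E
t=8: vr[C=2048/423 D=4495360/1320183 E=4495360/1320183 F=1740800/540171 H=4062208/1320183] → run H
t=9: vr[C=2048/423 D=4495360/1320183 E=4495360/1320183 F=1740800/540171 H=4495360/1320183] → run F
t=10: vr[C=2048/423 D=4495360/1320183 E=4495360/1320183 F=2173952/540171 H=4495360/1320183] → run D
t=11: vr[C=2048/423 D=4928512/1320183 E=4495360/1320183 F=2173952/540171 H=4495360/1320183] → run E
t=12: vr[C=2048/423 D=4928512/1320183 E=4928512/1320183 F=2173952/540171 H=4495360/1320183] → run H
t=13: vr[C=2048/423 D=4928512/1320183 E=4928512/1320183 F=2173952/540171] → run D
t=14: vr[C=2048/423 D=5361664/1320183 E=4928512/1320183 F=2173952/540171] → run E
t=15: vr[C=2048/423 D=5361664/1320183 E=5361664/1320183 F=2173952/540171] → run F
t=16: vr[C=2048/423 D=5361664/1320183 E=5361664/1320183 F=2607104/540171] → run D
t=17: vr[C=2048/423 E=5361664/1320183 F=2607104/540171] → run E
t=18: vr[C=2048/423 F=2607104/540171] → run F
t=19: vr[C=2048/423 F=3040256/540171] → run C
t=20: vr[F=3040256/540171] → run F
t=21: (idle)
t=22: (idle)
t=23: (idle)
t=24: (idle)
t=25: (idle)
t=26: (idle)

completion order = H, D, E, C, F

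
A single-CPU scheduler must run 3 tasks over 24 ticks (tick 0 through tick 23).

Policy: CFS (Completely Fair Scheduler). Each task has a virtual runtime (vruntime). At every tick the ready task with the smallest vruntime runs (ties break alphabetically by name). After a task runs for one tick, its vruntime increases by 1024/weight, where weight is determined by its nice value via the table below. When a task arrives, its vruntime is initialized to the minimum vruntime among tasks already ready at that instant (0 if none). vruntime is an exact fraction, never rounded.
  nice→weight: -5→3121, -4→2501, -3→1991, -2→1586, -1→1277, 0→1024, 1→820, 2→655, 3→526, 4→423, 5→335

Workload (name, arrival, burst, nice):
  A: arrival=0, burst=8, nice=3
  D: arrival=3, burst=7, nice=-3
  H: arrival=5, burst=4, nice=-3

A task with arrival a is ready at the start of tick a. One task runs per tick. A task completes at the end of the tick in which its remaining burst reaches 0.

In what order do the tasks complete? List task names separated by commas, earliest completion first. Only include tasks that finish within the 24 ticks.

completion order = H, D, A

t=0: vr[A=0] → run A
t=1: vr[A=512/263] → run A
t=2: vr[A=1024/263] → run A
t=3: vr[A=1536/263 D=1536/263] → run A
t=4: vr[A=2048/263 D=1536/263] → run D
t=5: vr[A=2048/263 D=3327488/523633 H=3327488/523633] → run D
t=6: vr[A=2048/263 D=3596800/523633 H=3327488/523633] → run H
t=7: vr[A=2048/263 D=3596800/523633 H=3596800/523633] → run D
t=8: vr[A=2048/263 D=3866112/523633 H=3596800/523633] → run H
t=9: vr[A=2048/263 D=3866112/523633 H=3866112/523633] → run D
t=10: vr[A=2048/263 D=4135424/523633 H=3866112/523633] → run H
t=11: vr[A=2048/263 D=4135424/523633 H=4135424/523633] → run A
t=12: vr[A=2560/263 D=4135424/523633 H=4135424/523633] → run D
t=13: vr[A=2560/263 D=4404736/523633 H=4135424/523633] → run H
t=14: vr[A=2560/263 D=4404736/523633] → run D
t=15: vr[A=2560/263 D=4674048/523633] → run D
t=16: vr[A=2560/263] → run A
t=17: vr[A=3072/263] → run A
t=18: vr[A=3584/263] → run A
t=19: (idle)
t=20: (idle)
t=21: (idle)
t=22: (idle)
t=23: (idle)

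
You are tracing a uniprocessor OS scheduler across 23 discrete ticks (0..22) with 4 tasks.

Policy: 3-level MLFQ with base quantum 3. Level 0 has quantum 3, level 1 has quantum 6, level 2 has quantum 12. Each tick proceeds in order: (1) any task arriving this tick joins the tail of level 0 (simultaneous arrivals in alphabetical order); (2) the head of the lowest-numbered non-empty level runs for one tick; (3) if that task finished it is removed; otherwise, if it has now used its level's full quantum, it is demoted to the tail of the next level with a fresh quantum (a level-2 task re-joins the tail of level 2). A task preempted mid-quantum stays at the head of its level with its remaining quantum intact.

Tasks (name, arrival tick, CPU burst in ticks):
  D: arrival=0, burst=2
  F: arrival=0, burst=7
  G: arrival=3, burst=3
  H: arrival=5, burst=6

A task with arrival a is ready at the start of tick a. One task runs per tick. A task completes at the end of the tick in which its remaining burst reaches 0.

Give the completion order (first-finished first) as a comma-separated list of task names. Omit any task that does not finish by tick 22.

t=0: L0/L1/L2 = DF/-/- → run D
t=1: L0/L1/L2 = DF/-/- → run D
t=2: L0/L1/L2 = F/-/- → run F
t=3: L0/L1/L2 = FG/-/- → run F
t=4: L0/L1/L2 = FG/-/- → run F
t=5: L0/L1/L2 = GH/F/- → run G
t=6: L0/L1/L2 = GH/F/- → run G
t=7: L0/L1/L2 = GH/F/- → run G
t=8: L0/L1/L2 = H/F/- → run H
t=9: L0/L1/L2 = H/F/- → run H
t=10: L0/L1/L2 = H/F/- → run H
t=11: L0/L1/L2 = -/FH/- → run F
t=12: L0/L1/L2 = -/FH/- → run F
t=13: L0/L1/L2 = -/FH/- → run F
t=14: L0/L1/L2 = -/FH/- → run F
t=15: L0/L1/L2 = -/H/- → run H
t=16: L0/L1/L2 = -/H/- → run H
t=17: L0/L1/L2 = -/H/- → run H
t=18: (idle)
t=19: (idle)
t=20: (idle)
t=21: (idle)
t=22: (idle)

completion order = D, G, F, H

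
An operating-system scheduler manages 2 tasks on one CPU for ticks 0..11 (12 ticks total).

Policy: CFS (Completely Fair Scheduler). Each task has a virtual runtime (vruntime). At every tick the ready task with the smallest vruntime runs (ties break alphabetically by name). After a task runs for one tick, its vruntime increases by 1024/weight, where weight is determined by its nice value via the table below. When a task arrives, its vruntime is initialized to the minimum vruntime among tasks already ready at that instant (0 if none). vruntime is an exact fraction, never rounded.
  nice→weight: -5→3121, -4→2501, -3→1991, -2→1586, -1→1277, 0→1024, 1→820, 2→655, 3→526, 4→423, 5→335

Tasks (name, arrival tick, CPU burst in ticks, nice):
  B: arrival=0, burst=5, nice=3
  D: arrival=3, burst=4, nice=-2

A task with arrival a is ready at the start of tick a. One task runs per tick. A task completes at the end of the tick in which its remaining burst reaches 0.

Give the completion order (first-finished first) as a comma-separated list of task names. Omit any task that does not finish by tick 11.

completion order = D, B

t=0: vr[B=0] → run B
t=1: vr[B=512/263] → run B
t=2: vr[B=1024/263] → run B
t=3: vr[B=1536/263 D=1536/263] → run B
t=4: vr[B=2048/263 D=1536/263] → run D
t=5: vr[B=2048/263 D=1352704/208559] → run D
t=6: vr[B=2048/263 D=1487360/208559] → run D
t=7: vr[B=2048/263 D=1622016/208559] → run D
t=8: vr[B=2048/263] → run B
t=9: (idle)
t=10: (idle)
t=11: (idle)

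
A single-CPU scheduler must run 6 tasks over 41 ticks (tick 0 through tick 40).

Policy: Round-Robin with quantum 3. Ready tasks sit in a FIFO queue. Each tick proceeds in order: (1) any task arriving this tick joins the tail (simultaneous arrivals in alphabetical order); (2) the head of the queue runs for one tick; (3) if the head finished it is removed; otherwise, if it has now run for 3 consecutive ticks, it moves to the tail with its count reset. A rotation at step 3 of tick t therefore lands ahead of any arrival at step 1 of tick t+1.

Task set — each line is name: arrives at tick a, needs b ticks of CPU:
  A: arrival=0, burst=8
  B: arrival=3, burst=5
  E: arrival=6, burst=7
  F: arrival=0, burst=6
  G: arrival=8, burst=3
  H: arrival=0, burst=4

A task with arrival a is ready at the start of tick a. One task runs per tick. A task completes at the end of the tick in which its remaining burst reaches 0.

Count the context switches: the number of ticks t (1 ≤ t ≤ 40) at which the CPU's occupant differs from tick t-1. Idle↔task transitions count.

t=0: queue=[A,F,H] q_used=0 → run A
t=1: queue=[A,F,H] q_used=1 → run A
t=2: queue=[A,F,H] q_used=2 → run A
t=3: queue=[F,H,A,B] q_used=0 → run F
t=4: queue=[F,H,A,B] q_used=1 → run F
t=5: queue=[F,H,A,B] q_used=2 → run F
t=6: queue=[H,A,B,F,E] q_used=0 → run H
t=7: queue=[H,A,B,F,E] q_used=1 → run H
t=8: queue=[H,A,B,F,E,G] q_used=2 → run H
t=9: queue=[A,B,F,E,G,H] q_used=0 → run A
t=10: queue=[A,B,F,E,G,H] q_used=1 → run A
t=11: queue=[A,B,F,E,G,H] q_used=2 → run A
t=12: queue=[B,F,E,G,H,A] q_used=0 → run B
t=13: queue=[B,F,E,G,H,A] q_used=1 → run B
t=14: queue=[B,F,E,G,H,A] q_used=2 → run B
t=15: queue=[F,E,G,H,A,B] q_used=0 → run F
t=16: queue=[F,E,G,H,A,B] q_used=1 → run F
t=17: queue=[F,E,G,H,A,B] q_used=2 → run F
t=18: queue=[E,G,H,A,B] q_used=0 → run E
t=19: queue=[E,G,H,A,B] q_used=1 → run E
t=20: queue=[E,G,H,A,B] q_used=2 → run E
t=21: queue=[G,H,A,B,E] q_used=0 → run G
t=22: queue=[G,H,A,B,E] q_used=1 → run G
t=23: queue=[G,H,A,B,E] q_used=2 → run G
t=24: queue=[H,A,B,E] q_used=0 → run H
t=25: queue=[A,B,E] q_used=0 → run A
t=26: queue=[A,B,E] q_used=1 → run A
t=27: queue=[B,E] q_used=0 → run B
t=28: queue=[B,E] q_used=1 → run B
t=29: queue=[E] q_used=0 → run E
t=30: queue=[E] q_used=1 → run E
t=31: queue=[E] q_used=2 → run E
t=32: queue=[E] q_used=0 → run E
t=33: (idle)
t=34: (idle)
t=35: (idle)
t=36: (idle)
t=37: (idle)
t=38: (idle)
t=39: (idle)
t=40: (idle)

context switches = 12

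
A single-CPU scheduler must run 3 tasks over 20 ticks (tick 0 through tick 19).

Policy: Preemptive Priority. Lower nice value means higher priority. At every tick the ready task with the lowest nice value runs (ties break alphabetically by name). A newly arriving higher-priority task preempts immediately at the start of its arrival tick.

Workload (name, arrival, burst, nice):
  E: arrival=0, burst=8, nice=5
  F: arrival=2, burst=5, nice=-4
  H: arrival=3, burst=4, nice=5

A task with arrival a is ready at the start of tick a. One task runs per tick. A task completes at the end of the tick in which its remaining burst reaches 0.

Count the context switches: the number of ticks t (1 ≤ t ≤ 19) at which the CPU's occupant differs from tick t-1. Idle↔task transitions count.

t=0: ready={E} → run E
t=1: ready={E} → run E
t=2: ready={E,F} → run F
t=3: ready={E,F,H} → run F
t=4: ready={E,F,H} → run F
t=5: ready={E,F,H} → run F
t=6: ready={E,F,H} → run F
t=7: ready={E,H} → run E
t=8: ready={E,H} → run E
t=9: ready={E,H} → run E
t=10: ready={E,H} → run E
t=11: ready={E,H} → run E
t=12: ready={E,H} → run E
t=13: ready={H} → run H
t=14: ready={H} → run H
t=15: ready={H} → run H
t=16: ready={H} → run H
t=17: (idle)
t=18: (idle)
t=19: (idle)

context switches = 4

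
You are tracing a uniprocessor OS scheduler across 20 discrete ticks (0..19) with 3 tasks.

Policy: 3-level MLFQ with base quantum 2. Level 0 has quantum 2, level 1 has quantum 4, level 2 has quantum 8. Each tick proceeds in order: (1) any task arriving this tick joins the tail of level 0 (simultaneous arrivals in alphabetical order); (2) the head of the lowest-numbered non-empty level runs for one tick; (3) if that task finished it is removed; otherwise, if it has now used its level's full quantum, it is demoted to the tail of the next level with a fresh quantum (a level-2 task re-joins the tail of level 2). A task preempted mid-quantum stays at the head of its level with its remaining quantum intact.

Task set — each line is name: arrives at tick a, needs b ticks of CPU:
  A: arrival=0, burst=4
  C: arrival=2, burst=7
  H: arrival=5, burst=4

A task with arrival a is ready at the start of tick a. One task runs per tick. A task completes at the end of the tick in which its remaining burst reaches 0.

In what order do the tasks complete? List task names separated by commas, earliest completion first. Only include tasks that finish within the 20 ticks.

completion order = A, H, C

t=0: L0/L1/L2 = A/-/- → run A
t=1: L0/L1/L2 = A/-/- → run A
t=2: L0/L1/L2 = C/A/- → run C
t=3: L0/L1/L2 = C/A/- → run C
t=4: L0/L1/L2 = -/AC/- → run A
t=5: L0/L1/L2 = H/AC/- → run H
t=6: L0/L1/L2 = H/AC/- → run H
t=7: L0/L1/L2 = -/ACH/- → run A
t=8: L0/L1/L2 = -/CH/- → run C
t=9: L0/L1/L2 = -/CH/- → run C
t=10: L0/L1/L2 = -/CH/- → run C
t=11: L0/L1/L2 = -/CH/- → run C
t=12: L0/L1/L2 = -/H/C → run H
t=13: L0/L1/L2 = -/H/C → run H
t=14: L0/L1/L2 = -/-/C → run C
t=15: (idle)
t=16: (idle)
t=17: (idle)
t=18: (idle)
t=19: (idle)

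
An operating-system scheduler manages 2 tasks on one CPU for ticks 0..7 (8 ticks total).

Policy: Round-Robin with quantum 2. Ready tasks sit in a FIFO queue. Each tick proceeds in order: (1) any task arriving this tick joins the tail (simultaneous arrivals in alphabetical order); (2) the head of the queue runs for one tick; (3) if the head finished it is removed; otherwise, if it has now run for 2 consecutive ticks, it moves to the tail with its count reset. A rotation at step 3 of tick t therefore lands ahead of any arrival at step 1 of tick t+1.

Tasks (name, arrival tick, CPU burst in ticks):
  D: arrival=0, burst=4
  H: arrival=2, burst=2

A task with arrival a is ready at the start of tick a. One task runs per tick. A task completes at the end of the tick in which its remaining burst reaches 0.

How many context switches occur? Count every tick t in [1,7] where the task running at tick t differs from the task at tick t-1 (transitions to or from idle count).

t=0: queue=[D] q_used=0 → run D
t=1: queue=[D] q_used=1 → run D
t=2: queue=[D,H] q_used=0 → run D
t=3: queue=[D,H] q_used=1 → run D
t=4: queue=[H] q_used=0 → run H
t=5: queue=[H] q_used=1 → run H
t=6: (idle)
t=7: (idle)

context switches = 2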